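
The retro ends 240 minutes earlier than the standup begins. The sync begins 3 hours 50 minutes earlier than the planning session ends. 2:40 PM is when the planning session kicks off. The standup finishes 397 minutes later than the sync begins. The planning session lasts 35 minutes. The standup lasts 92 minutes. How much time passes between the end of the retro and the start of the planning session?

2 h 10 min

The planning session ends at 2:40 PM + 35 min = 3:15 PM.
The sync starts at 3:15 PM − 230 min = 11:25 AM.
The standup ends at 11:25 AM + 397 min = 6:02 PM.
The standup starts at 6:02 PM − 92 min = 4:30 PM.
The retro ends at 4:30 PM − 240 min = 12:30 PM.
From 12:30 PM to 2:40 PM is 2 h 10 min.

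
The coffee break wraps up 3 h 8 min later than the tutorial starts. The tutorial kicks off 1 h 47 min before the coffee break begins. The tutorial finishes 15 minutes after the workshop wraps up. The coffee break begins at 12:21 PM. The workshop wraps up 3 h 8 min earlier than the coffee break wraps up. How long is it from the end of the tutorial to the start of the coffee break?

The tutorial starts at 12:21 PM − 107 min = 10:34 AM.
The coffee break ends at 10:34 AM + 188 min = 1:42 PM.
The workshop ends at 1:42 PM − 188 min = 10:34 AM.
The tutorial ends at 10:34 AM + 15 min = 10:49 AM.
From 10:49 AM to 12:21 PM is 92 minutes.

92 minutes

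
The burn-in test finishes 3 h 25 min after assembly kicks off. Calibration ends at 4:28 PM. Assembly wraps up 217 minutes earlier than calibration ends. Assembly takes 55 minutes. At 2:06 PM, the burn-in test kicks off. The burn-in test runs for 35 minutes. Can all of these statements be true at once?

Assembly ends at 4:28 PM − 217 min = 12:51 PM.
Assembly starts at 12:51 PM − 55 min = 11:56 AM.
The burn-in test ends at 11:56 AM + 205 min = 3:21 PM.
The burn-in test starts at 3:21 PM − 35 min = 2:46 PM.
But the burn-in test is also said to start at 2:06 PM — a 40-minute conflict.

No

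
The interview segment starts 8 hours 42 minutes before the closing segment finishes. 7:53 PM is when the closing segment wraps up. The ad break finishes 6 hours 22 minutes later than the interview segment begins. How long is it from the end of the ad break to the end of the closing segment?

2 hours 20 minutes

The interview segment starts at 7:53 PM − 522 min = 11:11 AM.
The ad break ends at 11:11 AM + 382 min = 5:33 PM.
From 5:33 PM to 7:53 PM is 2 hours 20 minutes.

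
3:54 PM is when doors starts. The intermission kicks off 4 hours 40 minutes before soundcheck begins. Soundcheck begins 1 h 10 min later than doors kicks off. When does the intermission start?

Soundcheck starts at 3:54 PM + 70 min = 5:04 PM.
The intermission starts at 5:04 PM − 280 min = 12:24 PM.

12:24 PM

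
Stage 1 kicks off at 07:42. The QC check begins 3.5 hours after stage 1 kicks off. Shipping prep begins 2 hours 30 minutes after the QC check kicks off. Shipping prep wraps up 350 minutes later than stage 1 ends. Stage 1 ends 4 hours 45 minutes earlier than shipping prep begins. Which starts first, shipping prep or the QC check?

the QC check

The QC check starts at 07:42 + 210 min = 11:12.
Shipping prep starts at 11:12 + 150 min = 13:42.
Shipping prep starts at 13:42 and the QC check starts at 11:12, so the QC check is first.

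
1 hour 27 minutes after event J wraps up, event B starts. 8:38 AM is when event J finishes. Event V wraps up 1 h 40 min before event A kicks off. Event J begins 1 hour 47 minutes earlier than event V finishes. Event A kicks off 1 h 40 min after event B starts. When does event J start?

Event B starts at 8:38 AM + 87 min = 10:05 AM.
Event A starts at 10:05 AM + 100 min = 11:45 AM.
Event V ends at 11:45 AM − 100 min = 10:05 AM.
Event J starts at 10:05 AM − 107 min = 8:18 AM.

8:18 AM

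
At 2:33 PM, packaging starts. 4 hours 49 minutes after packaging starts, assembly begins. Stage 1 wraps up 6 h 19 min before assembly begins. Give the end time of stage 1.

1:03 PM

Assembly starts at 2:33 PM + 289 min = 7:22 PM.
Stage 1 ends at 7:22 PM − 379 min = 1:03 PM.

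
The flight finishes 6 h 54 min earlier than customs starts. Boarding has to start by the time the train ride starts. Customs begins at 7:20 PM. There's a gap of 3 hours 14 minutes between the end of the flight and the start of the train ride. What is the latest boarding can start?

The flight ends at 7:20 PM − 414 min = 12:26 PM.
The train ride starts at 12:26 PM + 194 min = 3:40 PM.
Boarding is bounded by the train ride, so the latest it can start is 3:40 PM.

3:40 PM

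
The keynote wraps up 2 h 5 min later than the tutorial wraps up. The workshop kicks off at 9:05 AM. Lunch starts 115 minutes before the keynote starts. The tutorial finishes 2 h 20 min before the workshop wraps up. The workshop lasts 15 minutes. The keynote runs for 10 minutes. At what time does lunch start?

7:00 AM

The workshop ends at 9:05 AM + 15 min = 9:20 AM.
The tutorial ends at 9:20 AM − 140 min = 7:00 AM.
The keynote ends at 7:00 AM + 125 min = 9:05 AM.
The keynote starts at 9:05 AM − 10 min = 8:55 AM.
Lunch starts at 8:55 AM − 115 min = 7:00 AM.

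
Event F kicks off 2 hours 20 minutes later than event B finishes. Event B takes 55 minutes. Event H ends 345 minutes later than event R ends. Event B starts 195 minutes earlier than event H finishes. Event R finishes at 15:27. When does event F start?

Event H ends at 15:27 + 345 min = 21:12.
Event B starts at 21:12 − 195 min = 17:57.
Event B ends at 17:57 + 55 min = 18:52.
Event F starts at 18:52 + 140 min = 21:12.

21:12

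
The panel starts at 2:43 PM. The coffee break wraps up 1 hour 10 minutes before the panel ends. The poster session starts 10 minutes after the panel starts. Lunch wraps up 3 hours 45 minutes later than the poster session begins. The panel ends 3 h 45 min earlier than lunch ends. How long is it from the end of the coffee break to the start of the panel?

60 minutes

The poster session starts at 2:43 PM + 10 min = 2:53 PM.
Lunch ends at 2:53 PM + 225 min = 6:38 PM.
The panel ends at 6:38 PM − 225 min = 2:53 PM.
The coffee break ends at 2:53 PM − 70 min = 1:43 PM.
From 1:43 PM to 2:43 PM is 60 minutes.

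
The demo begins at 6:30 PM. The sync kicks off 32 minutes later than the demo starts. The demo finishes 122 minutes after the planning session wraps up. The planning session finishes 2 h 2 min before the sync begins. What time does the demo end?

7:02 PM

The sync starts at 6:30 PM + 32 min = 7:02 PM.
The planning session ends at 7:02 PM − 122 min = 5:00 PM.
The demo ends at 5:00 PM + 122 min = 7:02 PM.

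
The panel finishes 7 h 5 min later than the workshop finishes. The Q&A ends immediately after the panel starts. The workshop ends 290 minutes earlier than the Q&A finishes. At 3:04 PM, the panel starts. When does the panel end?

5:19 PM

The Q&A ends at 3:04 PM.
The workshop ends at 3:04 PM − 290 min = 10:14 AM.
The panel ends at 10:14 AM + 425 min = 5:19 PM.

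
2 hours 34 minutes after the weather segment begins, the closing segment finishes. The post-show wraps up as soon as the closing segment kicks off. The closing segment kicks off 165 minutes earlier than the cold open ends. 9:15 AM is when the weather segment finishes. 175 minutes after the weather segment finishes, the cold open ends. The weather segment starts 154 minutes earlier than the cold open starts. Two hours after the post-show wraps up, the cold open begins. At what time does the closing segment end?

11:25 AM

The cold open ends at 9:15 AM + 175 min = 12:10 PM.
The closing segment starts at 12:10 PM − 165 min = 9:25 AM.
So the post-show ends at 9:25 AM.
The cold open starts at 9:25 AM + 120 min = 11:25 AM.
The weather segment starts at 11:25 AM − 154 min = 8:51 AM.
The closing segment ends at 8:51 AM + 154 min = 11:25 AM.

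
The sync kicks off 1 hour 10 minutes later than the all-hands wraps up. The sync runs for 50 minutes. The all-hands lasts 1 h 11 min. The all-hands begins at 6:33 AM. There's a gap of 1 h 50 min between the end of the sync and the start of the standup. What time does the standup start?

The all-hands ends at 6:33 AM + 71 min = 7:44 AM.
The sync starts at 7:44 AM + 70 min = 8:54 AM.
The sync ends at 8:54 AM + 50 min = 9:44 AM.
The standup starts at 9:44 AM + 110 min = 11:34 AM.

11:34 AM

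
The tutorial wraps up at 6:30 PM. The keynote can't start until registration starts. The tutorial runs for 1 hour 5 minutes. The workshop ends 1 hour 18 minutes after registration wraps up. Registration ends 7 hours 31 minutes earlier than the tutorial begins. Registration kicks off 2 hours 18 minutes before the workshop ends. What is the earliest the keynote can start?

8:54 AM

The tutorial starts at 6:30 PM − 65 min = 5:25 PM.
Registration ends at 5:25 PM − 451 min = 9:54 AM.
The workshop ends at 9:54 AM + 78 min = 11:12 AM.
Registration starts at 11:12 AM − 138 min = 8:54 AM.
The keynote is bounded by registration, so the earliest it can start is 8:54 AM.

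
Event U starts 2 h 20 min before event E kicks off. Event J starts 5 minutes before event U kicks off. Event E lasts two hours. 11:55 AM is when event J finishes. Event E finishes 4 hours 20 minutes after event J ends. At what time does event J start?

Event E ends at 11:55 AM + 260 min = 4:15 PM.
Event E starts at 4:15 PM − 120 min = 2:15 PM.
Event U starts at 2:15 PM − 140 min = 11:55 AM.
Event J starts at 11:55 AM − 5 min = 11:50 AM.

11:50 AM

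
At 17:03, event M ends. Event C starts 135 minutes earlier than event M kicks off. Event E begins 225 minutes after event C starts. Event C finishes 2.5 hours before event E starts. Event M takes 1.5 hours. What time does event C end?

14:33

Event M starts at 17:03 − 90 min = 15:33.
Event C starts at 15:33 − 135 min = 13:18.
Event E starts at 13:18 + 225 min = 17:03.
Event C ends at 17:03 − 150 min = 14:33.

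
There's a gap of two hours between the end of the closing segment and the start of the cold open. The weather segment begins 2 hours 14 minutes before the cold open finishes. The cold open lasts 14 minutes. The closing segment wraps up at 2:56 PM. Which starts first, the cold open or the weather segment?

The cold open starts at 2:56 PM + 120 min = 4:56 PM.
The cold open ends at 4:56 PM + 14 min = 5:10 PM.
The weather segment starts at 5:10 PM − 134 min = 2:56 PM.
The cold open starts at 4:56 PM and the weather segment starts at 2:56 PM, so the weather segment is first.

the weather segment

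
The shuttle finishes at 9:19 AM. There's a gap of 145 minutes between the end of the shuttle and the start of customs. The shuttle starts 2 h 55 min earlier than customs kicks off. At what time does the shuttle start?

8:49 AM

Customs starts at 9:19 AM + 145 min = 11:44 AM.
The shuttle starts at 11:44 AM − 175 min = 8:49 AM.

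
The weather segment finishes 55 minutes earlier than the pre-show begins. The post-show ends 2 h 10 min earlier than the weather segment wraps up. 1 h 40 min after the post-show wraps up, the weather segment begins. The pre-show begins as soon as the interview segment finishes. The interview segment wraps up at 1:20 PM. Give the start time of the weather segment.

The pre-show starts at 1:20 PM.
The weather segment ends at 1:20 PM − 55 min = 12:25 PM.
The post-show ends at 12:25 PM − 130 min = 10:15 AM.
The weather segment starts at 10:15 AM + 100 min = 11:55 AM.

11:55 AM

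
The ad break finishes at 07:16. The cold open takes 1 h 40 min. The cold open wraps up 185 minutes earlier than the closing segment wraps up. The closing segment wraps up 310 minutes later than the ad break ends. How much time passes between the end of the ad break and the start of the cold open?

25 minutes

The closing segment ends at 07:16 + 310 min = 12:26.
The cold open ends at 12:26 − 185 min = 09:21.
The cold open starts at 09:21 − 100 min = 07:41.
From 07:16 to 07:41 is 25 minutes.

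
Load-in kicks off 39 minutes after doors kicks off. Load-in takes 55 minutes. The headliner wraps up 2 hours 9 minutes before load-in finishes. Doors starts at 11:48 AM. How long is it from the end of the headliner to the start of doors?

Load-in starts at 11:48 AM + 39 min = 12:27 PM.
Load-in ends at 12:27 PM + 55 min = 1:22 PM.
The headliner ends at 1:22 PM − 129 min = 11:13 AM.
From 11:13 AM to 11:48 AM is 35 minutes.

35 minutes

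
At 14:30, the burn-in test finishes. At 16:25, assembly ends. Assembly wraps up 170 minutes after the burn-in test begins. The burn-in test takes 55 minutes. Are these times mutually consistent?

Yes

The burn-in test starts at 14:30 − 55 min = 13:35.
Assembly ends at 13:35 + 170 min = 16:25.
That matches the stated 16:25, so the schedule is consistent.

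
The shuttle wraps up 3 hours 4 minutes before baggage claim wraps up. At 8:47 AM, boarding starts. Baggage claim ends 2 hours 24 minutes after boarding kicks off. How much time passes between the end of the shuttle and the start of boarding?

Baggage claim ends at 8:47 AM + 144 min = 11:11 AM.
The shuttle ends at 11:11 AM − 184 min = 8:07 AM.
From 8:07 AM to 8:47 AM is 40 minutes.

40 minutes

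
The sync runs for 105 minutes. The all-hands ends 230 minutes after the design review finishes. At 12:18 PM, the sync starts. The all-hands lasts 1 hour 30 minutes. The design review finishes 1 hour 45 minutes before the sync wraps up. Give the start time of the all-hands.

The sync ends at 12:18 PM + 105 min = 2:03 PM.
The design review ends at 2:03 PM − 105 min = 12:18 PM.
The all-hands ends at 12:18 PM + 230 min = 4:08 PM.
The all-hands starts at 4:08 PM − 90 min = 2:38 PM.

2:38 PM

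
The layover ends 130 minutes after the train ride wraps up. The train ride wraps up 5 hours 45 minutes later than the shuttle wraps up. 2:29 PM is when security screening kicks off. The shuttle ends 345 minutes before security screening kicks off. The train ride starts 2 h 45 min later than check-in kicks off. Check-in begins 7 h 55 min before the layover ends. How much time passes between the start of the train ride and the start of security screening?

180 minutes

The shuttle ends at 2:29 PM − 345 min = 8:44 AM.
The train ride ends at 8:44 AM + 345 min = 2:29 PM.
The layover ends at 2:29 PM + 130 min = 4:39 PM.
Check-in starts at 4:39 PM − 475 min = 8:44 AM.
The train ride starts at 8:44 AM + 165 min = 11:29 AM.
From 11:29 AM to 2:29 PM is 180 minutes.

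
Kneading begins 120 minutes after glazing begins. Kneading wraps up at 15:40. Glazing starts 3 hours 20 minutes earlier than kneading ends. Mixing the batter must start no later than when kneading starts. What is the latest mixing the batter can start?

Glazing starts at 15:40 − 200 min = 12:20.
Kneading starts at 12:20 + 120 min = 14:20.
Mixing the batter is bounded by kneading, so the latest it can start is 14:20.

14:20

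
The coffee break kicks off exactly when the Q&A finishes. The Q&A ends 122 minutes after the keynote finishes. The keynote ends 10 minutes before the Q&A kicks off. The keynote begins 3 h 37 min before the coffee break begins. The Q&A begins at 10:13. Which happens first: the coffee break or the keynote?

The keynote ends at 10:13 − 10 min = 10:03.
The Q&A ends at 10:03 + 122 min = 12:05.
So the coffee break starts at 12:05.
The keynote starts at 12:05 − 217 min = 08:28.
The coffee break starts at 12:05 and the keynote starts at 08:28, so the keynote is first.

the keynote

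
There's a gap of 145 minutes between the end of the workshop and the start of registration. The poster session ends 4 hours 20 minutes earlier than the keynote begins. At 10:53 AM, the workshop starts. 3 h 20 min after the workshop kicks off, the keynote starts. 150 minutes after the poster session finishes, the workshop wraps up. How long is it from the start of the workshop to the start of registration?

3 hours 55 minutes

The keynote starts at 10:53 AM + 200 min = 2:13 PM.
The poster session ends at 2:13 PM − 260 min = 9:53 AM.
The workshop ends at 9:53 AM + 150 min = 12:23 PM.
Registration starts at 12:23 PM + 145 min = 2:48 PM.
From 10:53 AM to 2:48 PM is 3 hours 55 minutes.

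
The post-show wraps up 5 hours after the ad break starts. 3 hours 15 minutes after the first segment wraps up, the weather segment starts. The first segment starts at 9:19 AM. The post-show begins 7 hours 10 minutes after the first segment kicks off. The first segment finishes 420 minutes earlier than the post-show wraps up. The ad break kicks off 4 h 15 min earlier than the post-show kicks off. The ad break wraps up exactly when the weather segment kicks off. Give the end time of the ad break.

The post-show starts at 9:19 AM + 430 min = 4:29 PM.
The ad break starts at 4:29 PM − 255 min = 12:14 PM.
The post-show ends at 12:14 PM + 300 min = 5:14 PM.
The first segment ends at 5:14 PM − 420 min = 10:14 AM.
The weather segment starts at 10:14 AM + 195 min = 1:29 PM.
So the ad break ends at 1:29 PM.

1:29 PM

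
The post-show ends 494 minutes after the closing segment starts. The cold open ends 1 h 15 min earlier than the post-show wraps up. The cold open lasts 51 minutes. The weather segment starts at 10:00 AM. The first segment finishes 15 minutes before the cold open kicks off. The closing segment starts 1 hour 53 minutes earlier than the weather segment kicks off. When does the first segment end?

The closing segment starts at 10:00 AM − 113 min = 8:07 AM.
The post-show ends at 8:07 AM + 494 min = 4:21 PM.
The cold open ends at 4:21 PM − 75 min = 3:06 PM.
The cold open starts at 3:06 PM − 51 min = 2:15 PM.
The first segment ends at 2:15 PM − 15 min = 2:00 PM.

2:00 PM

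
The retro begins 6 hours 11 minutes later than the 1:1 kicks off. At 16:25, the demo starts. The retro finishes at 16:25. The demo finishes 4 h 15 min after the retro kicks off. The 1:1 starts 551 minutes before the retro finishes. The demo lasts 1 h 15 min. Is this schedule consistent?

Yes

The 1:1 starts at 16:25 − 551 min = 07:14.
The retro starts at 07:14 + 371 min = 13:25.
The demo ends at 13:25 + 255 min = 17:40.
The demo starts at 17:40 − 75 min = 16:25.
That matches the stated 16:25, so the schedule is consistent.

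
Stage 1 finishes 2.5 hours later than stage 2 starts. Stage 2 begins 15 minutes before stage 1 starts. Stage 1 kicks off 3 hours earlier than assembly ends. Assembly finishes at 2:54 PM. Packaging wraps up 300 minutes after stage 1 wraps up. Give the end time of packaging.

7:09 PM

Stage 1 starts at 2:54 PM − 180 min = 11:54 AM.
Stage 2 starts at 11:54 AM − 15 min = 11:39 AM.
Stage 1 ends at 11:39 AM + 150 min = 2:09 PM.
Packaging ends at 2:09 PM + 300 min = 7:09 PM.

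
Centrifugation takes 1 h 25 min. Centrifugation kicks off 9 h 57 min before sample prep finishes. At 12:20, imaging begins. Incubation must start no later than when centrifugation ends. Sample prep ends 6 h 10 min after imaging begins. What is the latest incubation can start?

09:58

Sample prep ends at 12:20 + 370 min = 18:30.
Centrifugation starts at 18:30 − 597 min = 08:33.
Centrifugation ends at 08:33 + 85 min = 09:58.
Incubation is bounded by centrifugation, so the latest it can start is 09:58.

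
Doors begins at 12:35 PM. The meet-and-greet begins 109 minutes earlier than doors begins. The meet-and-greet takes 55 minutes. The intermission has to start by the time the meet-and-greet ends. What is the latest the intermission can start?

11:41 AM

The meet-and-greet starts at 12:35 PM − 109 min = 10:46 AM.
The meet-and-greet ends at 10:46 AM + 55 min = 11:41 AM.
The intermission is bounded by the meet-and-greet, so the latest it can start is 11:41 AM.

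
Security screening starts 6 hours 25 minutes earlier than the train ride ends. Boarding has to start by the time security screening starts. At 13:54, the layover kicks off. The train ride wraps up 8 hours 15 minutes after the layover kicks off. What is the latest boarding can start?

The train ride ends at 13:54 + 495 min = 22:09.
Security screening starts at 22:09 − 385 min = 15:44.
Boarding is bounded by security screening, so the latest it can start is 15:44.

15:44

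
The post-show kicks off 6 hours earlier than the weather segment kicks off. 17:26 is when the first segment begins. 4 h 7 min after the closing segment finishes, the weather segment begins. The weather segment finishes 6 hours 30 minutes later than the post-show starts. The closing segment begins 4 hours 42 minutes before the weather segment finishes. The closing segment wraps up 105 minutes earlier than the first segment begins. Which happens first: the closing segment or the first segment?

the closing segment

The closing segment ends at 17:26 − 105 min = 15:41.
The weather segment starts at 15:41 + 247 min = 19:48.
The post-show starts at 19:48 − 360 min = 13:48.
The weather segment ends at 13:48 + 390 min = 20:18.
The closing segment starts at 20:18 − 282 min = 15:36.
The closing segment starts at 15:36 and the first segment starts at 17:26, so the closing segment is first.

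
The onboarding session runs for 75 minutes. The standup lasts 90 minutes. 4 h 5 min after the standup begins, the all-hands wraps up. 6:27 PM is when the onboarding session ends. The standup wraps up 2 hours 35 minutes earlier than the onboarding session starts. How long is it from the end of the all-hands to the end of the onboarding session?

The onboarding session starts at 6:27 PM − 75 min = 5:12 PM.
The standup ends at 5:12 PM − 155 min = 2:37 PM.
The standup starts at 2:37 PM − 90 min = 1:07 PM.
The all-hands ends at 1:07 PM + 245 min = 5:12 PM.
From 5:12 PM to 6:27 PM is 1 hour 15 minutes.

1 hour 15 minutes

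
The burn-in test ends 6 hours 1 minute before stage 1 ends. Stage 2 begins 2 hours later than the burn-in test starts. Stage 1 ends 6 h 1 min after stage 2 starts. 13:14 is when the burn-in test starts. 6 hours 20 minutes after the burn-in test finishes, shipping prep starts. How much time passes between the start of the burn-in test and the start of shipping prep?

Stage 2 starts at 13:14 + 120 min = 15:14.
Stage 1 ends at 15:14 + 361 min = 21:15.
The burn-in test ends at 21:15 − 361 min = 15:14.
Shipping prep starts at 15:14 + 380 min = 21:34.
From 13:14 to 21:34 is 8 hours 20 minutes.

8 hours 20 minutes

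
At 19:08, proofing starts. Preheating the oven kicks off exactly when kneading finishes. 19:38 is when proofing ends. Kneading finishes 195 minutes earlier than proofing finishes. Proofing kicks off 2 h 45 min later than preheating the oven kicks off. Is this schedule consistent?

Yes

Kneading ends at 19:38 − 195 min = 16:23.
So preheating the oven starts at 16:23.
Proofing starts at 16:23 + 165 min = 19:08.
That matches the stated 19:08, so the schedule is consistent.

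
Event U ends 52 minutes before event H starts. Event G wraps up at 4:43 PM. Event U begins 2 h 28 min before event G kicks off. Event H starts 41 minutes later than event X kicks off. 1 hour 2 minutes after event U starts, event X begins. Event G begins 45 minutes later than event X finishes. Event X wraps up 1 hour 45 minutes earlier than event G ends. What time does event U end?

Event X ends at 4:43 PM − 105 min = 2:58 PM.
Event G starts at 2:58 PM + 45 min = 3:43 PM.
Event U starts at 3:43 PM − 148 min = 1:15 PM.
Event X starts at 1:15 PM + 62 min = 2:17 PM.
Event H starts at 2:17 PM + 41 min = 2:58 PM.
Event U ends at 2:58 PM − 52 min = 2:06 PM.

2:06 PM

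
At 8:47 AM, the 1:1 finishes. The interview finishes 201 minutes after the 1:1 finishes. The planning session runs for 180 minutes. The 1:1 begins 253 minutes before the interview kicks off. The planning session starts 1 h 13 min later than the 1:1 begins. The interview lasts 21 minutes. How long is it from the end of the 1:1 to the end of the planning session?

3 hours

The interview ends at 8:47 AM + 201 min = 12:08 PM.
The interview starts at 12:08 PM − 21 min = 11:47 AM.
The 1:1 starts at 11:47 AM − 253 min = 7:34 AM.
The planning session starts at 7:34 AM + 73 min = 8:47 AM.
The planning session ends at 8:47 AM + 180 min = 11:47 AM.
From 8:47 AM to 11:47 AM is 3 hours.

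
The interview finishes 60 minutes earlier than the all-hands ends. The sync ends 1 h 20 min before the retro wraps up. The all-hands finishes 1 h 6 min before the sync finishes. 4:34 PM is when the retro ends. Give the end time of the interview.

1:08 PM

The sync ends at 4:34 PM − 80 min = 3:14 PM.
The all-hands ends at 3:14 PM − 66 min = 2:08 PM.
The interview ends at 2:08 PM − 60 min = 1:08 PM.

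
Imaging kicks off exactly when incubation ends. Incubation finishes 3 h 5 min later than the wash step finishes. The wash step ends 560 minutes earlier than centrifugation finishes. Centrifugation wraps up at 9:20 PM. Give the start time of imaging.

The wash step ends at 9:20 PM − 560 min = 12:00 PM.
Incubation ends at 12:00 PM + 185 min = 3:05 PM.
So imaging starts at 3:05 PM.

3:05 PM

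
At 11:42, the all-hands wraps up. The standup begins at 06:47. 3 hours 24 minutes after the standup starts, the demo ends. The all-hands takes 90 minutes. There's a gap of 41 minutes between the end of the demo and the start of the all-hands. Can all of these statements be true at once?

The demo ends at 06:47 + 204 min = 10:11.
The all-hands starts at 10:11 + 41 min = 10:52.
The all-hands ends at 10:52 + 90 min = 12:22.
But the all-hands is also said to end at 11:42 — a 40-minute conflict.

No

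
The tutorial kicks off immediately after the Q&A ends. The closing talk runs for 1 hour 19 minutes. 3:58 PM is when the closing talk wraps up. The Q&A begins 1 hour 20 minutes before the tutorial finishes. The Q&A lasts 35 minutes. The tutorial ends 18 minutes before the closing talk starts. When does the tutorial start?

1:36 PM

The closing talk starts at 3:58 PM − 79 min = 2:39 PM.
The tutorial ends at 2:39 PM − 18 min = 2:21 PM.
The Q&A starts at 2:21 PM − 80 min = 1:01 PM.
The Q&A ends at 1:01 PM + 35 min = 1:36 PM.
So the tutorial starts at 1:36 PM.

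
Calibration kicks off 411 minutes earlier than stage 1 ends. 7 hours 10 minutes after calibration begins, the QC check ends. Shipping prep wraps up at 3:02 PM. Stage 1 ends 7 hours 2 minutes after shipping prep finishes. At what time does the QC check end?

10:23 PM

Stage 1 ends at 3:02 PM + 422 min = 10:04 PM.
Calibration starts at 10:04 PM − 411 min = 3:13 PM.
The QC check ends at 3:13 PM + 430 min = 10:23 PM.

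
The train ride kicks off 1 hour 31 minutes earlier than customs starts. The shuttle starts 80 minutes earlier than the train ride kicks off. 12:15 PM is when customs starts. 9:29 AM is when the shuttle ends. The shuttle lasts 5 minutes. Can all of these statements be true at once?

Yes

The train ride starts at 12:15 PM − 91 min = 10:44 AM.
The shuttle starts at 10:44 AM − 80 min = 9:24 AM.
The shuttle ends at 9:24 AM + 5 min = 9:29 AM.
That matches the stated 9:29 AM, so the schedule is consistent.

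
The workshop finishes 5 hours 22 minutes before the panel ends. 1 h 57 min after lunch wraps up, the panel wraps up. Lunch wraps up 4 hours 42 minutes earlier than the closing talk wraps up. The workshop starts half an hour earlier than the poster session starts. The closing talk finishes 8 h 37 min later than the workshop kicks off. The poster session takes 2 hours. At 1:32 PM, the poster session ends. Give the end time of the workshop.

11:32 AM

The poster session starts at 1:32 PM − 120 min = 11:32 AM.
The workshop starts at 11:32 AM − 30 min = 11:02 AM.
The closing talk ends at 11:02 AM + 517 min = 7:39 PM.
Lunch ends at 7:39 PM − 282 min = 2:57 PM.
The panel ends at 2:57 PM + 117 min = 4:54 PM.
The workshop ends at 4:54 PM − 322 min = 11:32 AM.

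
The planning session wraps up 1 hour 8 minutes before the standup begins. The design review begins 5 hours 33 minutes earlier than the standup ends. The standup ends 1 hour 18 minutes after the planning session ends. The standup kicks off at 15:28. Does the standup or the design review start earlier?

The planning session ends at 15:28 − 68 min = 14:20.
The standup ends at 14:20 + 78 min = 15:38.
The design review starts at 15:38 − 333 min = 10:05.
The standup starts at 15:28 and the design review starts at 10:05, so the design review is first.

the design review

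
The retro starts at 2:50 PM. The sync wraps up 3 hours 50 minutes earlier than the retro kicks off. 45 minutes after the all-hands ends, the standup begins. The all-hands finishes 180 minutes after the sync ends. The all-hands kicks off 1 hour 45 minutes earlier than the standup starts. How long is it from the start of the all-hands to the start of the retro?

1 hour 50 minutes

The sync ends at 2:50 PM − 230 min = 11:00 AM.
The all-hands ends at 11:00 AM + 180 min = 2:00 PM.
The standup starts at 2:00 PM + 45 min = 2:45 PM.
The all-hands starts at 2:45 PM − 105 min = 1:00 PM.
From 1:00 PM to 2:50 PM is 1 hour 50 minutes.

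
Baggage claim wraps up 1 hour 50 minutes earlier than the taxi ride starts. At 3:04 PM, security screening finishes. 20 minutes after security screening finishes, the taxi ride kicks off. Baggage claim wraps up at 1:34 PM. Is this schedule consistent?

Yes

The taxi ride starts at 3:04 PM + 20 min = 3:24 PM.
Baggage claim ends at 3:24 PM − 110 min = 1:34 PM.
That matches the stated 1:34 PM, so the schedule is consistent.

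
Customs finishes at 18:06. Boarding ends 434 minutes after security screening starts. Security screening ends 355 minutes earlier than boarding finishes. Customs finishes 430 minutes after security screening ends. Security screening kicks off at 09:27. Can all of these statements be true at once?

Boarding ends at 09:27 + 434 min = 16:41.
Security screening ends at 16:41 − 355 min = 10:46.
Customs ends at 10:46 + 430 min = 17:56.
But customs is also said to end at 18:06 — a 10-minute conflict.

No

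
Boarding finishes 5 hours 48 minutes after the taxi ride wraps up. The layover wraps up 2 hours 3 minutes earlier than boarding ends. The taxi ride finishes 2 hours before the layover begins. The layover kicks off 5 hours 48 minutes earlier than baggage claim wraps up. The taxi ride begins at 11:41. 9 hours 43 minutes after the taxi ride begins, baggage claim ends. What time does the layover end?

17:21

Baggage claim ends at 11:41 + 583 min = 21:24.
The layover starts at 21:24 − 348 min = 15:36.
The taxi ride ends at 15:36 − 120 min = 13:36.
Boarding ends at 13:36 + 348 min = 19:24.
The layover ends at 19:24 − 123 min = 17:21.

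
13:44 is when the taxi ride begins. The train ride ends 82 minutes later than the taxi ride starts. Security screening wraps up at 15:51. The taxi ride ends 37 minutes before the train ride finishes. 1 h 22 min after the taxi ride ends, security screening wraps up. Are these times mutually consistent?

Yes

The train ride ends at 13:44 + 82 min = 15:06.
The taxi ride ends at 15:06 − 37 min = 14:29.
Security screening ends at 14:29 + 82 min = 15:51.
That matches the stated 15:51, so the schedule is consistent.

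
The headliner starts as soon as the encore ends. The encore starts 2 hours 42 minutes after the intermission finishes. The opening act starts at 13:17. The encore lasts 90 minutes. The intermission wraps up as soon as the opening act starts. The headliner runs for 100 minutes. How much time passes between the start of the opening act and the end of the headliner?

5 hours 52 minutes

The intermission ends at 13:17.
The encore starts at 13:17 + 162 min = 15:59.
The encore ends at 15:59 + 90 min = 17:29.
So the headliner starts at 17:29.
The headliner ends at 17:29 + 100 min = 19:09.
From 13:17 to 19:09 is 5 hours 52 minutes.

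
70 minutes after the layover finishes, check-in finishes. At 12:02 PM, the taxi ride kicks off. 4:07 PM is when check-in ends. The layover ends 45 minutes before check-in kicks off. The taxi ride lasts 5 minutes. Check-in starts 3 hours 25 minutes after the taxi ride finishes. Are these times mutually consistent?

The taxi ride ends at 12:02 PM + 5 min = 12:07 PM.
Check-in starts at 12:07 PM + 205 min = 3:32 PM.
The layover ends at 3:32 PM − 45 min = 2:47 PM.
Check-in ends at 2:47 PM + 70 min = 3:57 PM.
But check-in is also said to end at 4:07 PM — a 10-minute conflict.

No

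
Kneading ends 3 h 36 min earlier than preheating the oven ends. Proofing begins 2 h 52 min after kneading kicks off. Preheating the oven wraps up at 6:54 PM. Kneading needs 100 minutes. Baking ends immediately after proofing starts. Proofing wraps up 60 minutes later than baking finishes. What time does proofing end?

5:30 PM

Kneading ends at 6:54 PM − 216 min = 3:18 PM.
Kneading starts at 3:18 PM − 100 min = 1:38 PM.
Proofing starts at 1:38 PM + 172 min = 4:30 PM.
So baking ends at 4:30 PM.
Proofing ends at 4:30 PM + 60 min = 5:30 PM.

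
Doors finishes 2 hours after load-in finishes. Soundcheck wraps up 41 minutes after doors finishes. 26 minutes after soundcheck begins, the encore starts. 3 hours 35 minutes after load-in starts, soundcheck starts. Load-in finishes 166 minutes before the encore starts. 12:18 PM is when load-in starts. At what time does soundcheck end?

Soundcheck starts at 12:18 PM + 215 min = 3:53 PM.
The encore starts at 3:53 PM + 26 min = 4:19 PM.
Load-in ends at 4:19 PM − 166 min = 1:33 PM.
Doors ends at 1:33 PM + 120 min = 3:33 PM.
Soundcheck ends at 3:33 PM + 41 min = 4:14 PM.

4:14 PM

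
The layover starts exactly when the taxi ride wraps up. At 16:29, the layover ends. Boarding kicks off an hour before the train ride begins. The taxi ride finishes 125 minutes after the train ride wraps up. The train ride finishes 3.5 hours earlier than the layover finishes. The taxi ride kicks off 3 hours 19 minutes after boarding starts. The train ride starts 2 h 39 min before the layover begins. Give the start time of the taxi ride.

14:44

The train ride ends at 16:29 − 210 min = 12:59.
The taxi ride ends at 12:59 + 125 min = 15:04.
So the layover starts at 15:04.
The train ride starts at 15:04 − 159 min = 12:25.
Boarding starts at 12:25 − 60 min = 11:25.
The taxi ride starts at 11:25 + 199 min = 14:44.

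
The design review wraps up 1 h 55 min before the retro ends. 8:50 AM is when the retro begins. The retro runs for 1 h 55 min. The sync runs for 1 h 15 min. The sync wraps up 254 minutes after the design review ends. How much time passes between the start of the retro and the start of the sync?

2 hours 59 minutes

The retro ends at 8:50 AM + 115 min = 10:45 AM.
The design review ends at 10:45 AM − 115 min = 8:50 AM.
The sync ends at 8:50 AM + 254 min = 1:04 PM.
The sync starts at 1:04 PM − 75 min = 11:49 AM.
From 8:50 AM to 11:49 AM is 2 hours 59 minutes.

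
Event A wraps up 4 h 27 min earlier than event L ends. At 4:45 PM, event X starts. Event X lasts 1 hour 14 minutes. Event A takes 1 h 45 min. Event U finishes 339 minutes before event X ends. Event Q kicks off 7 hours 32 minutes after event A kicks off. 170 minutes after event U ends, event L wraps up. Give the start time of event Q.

Event X ends at 4:45 PM + 74 min = 5:59 PM.
Event U ends at 5:59 PM − 339 min = 12:20 PM.
Event L ends at 12:20 PM + 170 min = 3:10 PM.
Event A ends at 3:10 PM − 267 min = 10:43 AM.
Event A starts at 10:43 AM − 105 min = 8:58 AM.
Event Q starts at 8:58 AM + 452 min = 4:30 PM.

4:30 PM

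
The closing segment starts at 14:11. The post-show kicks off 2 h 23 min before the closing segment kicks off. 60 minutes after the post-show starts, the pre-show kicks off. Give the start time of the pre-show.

12:48

The post-show starts at 14:11 − 143 min = 11:48.
The pre-show starts at 11:48 + 60 min = 12:48.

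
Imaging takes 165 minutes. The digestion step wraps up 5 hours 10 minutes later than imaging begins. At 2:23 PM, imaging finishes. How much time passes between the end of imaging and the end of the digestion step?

2 hours 25 minutes

Imaging starts at 2:23 PM − 165 min = 11:38 AM.
The digestion step ends at 11:38 AM + 310 min = 4:48 PM.
From 2:23 PM to 4:48 PM is 2 hours 25 minutes.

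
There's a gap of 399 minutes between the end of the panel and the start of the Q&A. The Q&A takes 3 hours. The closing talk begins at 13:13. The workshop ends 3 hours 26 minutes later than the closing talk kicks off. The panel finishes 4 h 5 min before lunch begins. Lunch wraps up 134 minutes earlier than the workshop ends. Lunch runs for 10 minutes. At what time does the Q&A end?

19:49

The workshop ends at 13:13 + 206 min = 16:39.
Lunch ends at 16:39 − 134 min = 14:25.
Lunch starts at 14:25 − 10 min = 14:15.
The panel ends at 14:15 − 245 min = 10:10.
The Q&A starts at 10:10 + 399 min = 16:49.
The Q&A ends at 16:49 + 180 min = 19:49.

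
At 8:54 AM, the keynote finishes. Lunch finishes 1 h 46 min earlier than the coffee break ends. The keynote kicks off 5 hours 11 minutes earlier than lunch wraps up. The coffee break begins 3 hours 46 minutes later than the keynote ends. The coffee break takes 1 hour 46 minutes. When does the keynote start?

The coffee break starts at 8:54 AM + 226 min = 12:40 PM.
The coffee break ends at 12:40 PM + 106 min = 2:26 PM.
Lunch ends at 2:26 PM − 106 min = 12:40 PM.
The keynote starts at 12:40 PM − 311 min = 7:29 AM.

7:29 AM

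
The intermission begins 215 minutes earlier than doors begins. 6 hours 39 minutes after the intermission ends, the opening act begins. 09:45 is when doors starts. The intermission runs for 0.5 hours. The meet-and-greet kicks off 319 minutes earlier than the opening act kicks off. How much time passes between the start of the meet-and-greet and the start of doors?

1 hour 45 minutes

The intermission starts at 09:45 − 215 min = 06:10.
The intermission ends at 06:10 + 30 min = 06:40.
The opening act starts at 06:40 + 399 min = 13:19.
The meet-and-greet starts at 13:19 − 319 min = 08:00.
From 08:00 to 09:45 is 1 hour 45 minutes.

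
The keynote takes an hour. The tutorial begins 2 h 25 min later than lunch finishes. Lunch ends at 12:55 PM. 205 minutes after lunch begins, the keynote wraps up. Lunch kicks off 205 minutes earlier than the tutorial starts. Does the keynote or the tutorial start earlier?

the keynote

The tutorial starts at 12:55 PM + 145 min = 3:20 PM.
Lunch starts at 3:20 PM − 205 min = 11:55 AM.
The keynote ends at 11:55 AM + 205 min = 3:20 PM.
The keynote starts at 3:20 PM − 60 min = 2:20 PM.
The keynote starts at 2:20 PM and the tutorial starts at 3:20 PM, so the keynote is first.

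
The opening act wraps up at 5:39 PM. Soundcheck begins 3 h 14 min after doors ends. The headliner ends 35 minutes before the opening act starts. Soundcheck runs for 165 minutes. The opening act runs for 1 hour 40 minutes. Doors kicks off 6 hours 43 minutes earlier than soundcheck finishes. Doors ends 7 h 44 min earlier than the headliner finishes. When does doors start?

The opening act starts at 5:39 PM − 100 min = 3:59 PM.
The headliner ends at 3:59 PM − 35 min = 3:24 PM.
Doors ends at 3:24 PM − 464 min = 7:40 AM.
Soundcheck starts at 7:40 AM + 194 min = 10:54 AM.
Soundcheck ends at 10:54 AM + 165 min = 1:39 PM.
Doors starts at 1:39 PM − 403 min = 6:56 AM.

6:56 AM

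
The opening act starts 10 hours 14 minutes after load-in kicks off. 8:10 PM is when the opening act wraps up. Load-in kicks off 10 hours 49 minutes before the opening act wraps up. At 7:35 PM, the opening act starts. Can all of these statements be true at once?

Load-in starts at 8:10 PM − 649 min = 9:21 AM.
The opening act starts at 9:21 AM + 614 min = 7:35 PM.
That matches the stated 7:35 PM, so the schedule is consistent.

Yes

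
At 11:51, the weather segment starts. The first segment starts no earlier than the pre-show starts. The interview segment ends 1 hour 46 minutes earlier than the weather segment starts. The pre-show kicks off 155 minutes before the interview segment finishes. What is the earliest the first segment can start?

07:30

The interview segment ends at 11:51 − 106 min = 10:05.
The pre-show starts at 10:05 − 155 min = 07:30.
The first segment is bounded by the pre-show, so the earliest it can start is 07:30.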